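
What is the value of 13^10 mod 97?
44

Repeated squaring. Binary of 10 = 1010.
13^1 ≡ 13 (mod 97); 13^2 ≡ 72 (mod 97); 13^4 ≡ 43 (mod 97); 13^8 ≡ 6 (mod 97)
13^10 = 13^2 × 13^8 ≡ 44 (mod 97)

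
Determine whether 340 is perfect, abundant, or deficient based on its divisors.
abundant

Proper divisors of 340: sum = 1 + 2 + 4 + 5 + 10 + 17 + 20 + 34 + 68 + 85 + 170 = 416
Since 416 > 340, 340 is abundant.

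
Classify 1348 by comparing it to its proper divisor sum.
deficient

Proper divisors of 1348: sum = 1 + 2 + 4 + 337 + 674 = 1018
Since 1018 < 1348, 1348 is deficient.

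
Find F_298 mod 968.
175

Matrix identity: Q^n = [[F_(n+1), F_n], [F_n, F_(n-1)]] with Q = [[1,1],[1,0]].
n = 298 = 100101010₂. Square-and-multiply, entries mod 968:
Q^1 = [[1,1],[1,0]]
Q^2 = (Q^1)² = [[2,1],[1,1]]
Q^4 = (Q^2)² = [[5,3],[3,2]]
Q^9 = (Q^4)²·Q = [[55,34],[34,21]]
Q^18 = (Q^9)² = [[309,648],[648,629]]
Q^37 = (Q^18)²·Q = [[329,409],[409,888]]
Q^74 = (Q^37)² = [[610,201],[201,409]]
Q^149 = (Q^74)²·Q = [[704,133],[133,571]]
Q^298 = (Q^149)² = [[265,175],[175,90]]
F_298 mod 968 = Q^298[0][1] = 175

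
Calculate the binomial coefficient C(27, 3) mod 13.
0

Using Lucas' theorem:
Write n=27 and k=3 in base 13:
n in base 13: [2, 1]
k in base 13: [0, 3]
C(27,3) mod 13 = ∏ C(n_i, k_i) mod 13
Digit binomials (mod 13): C(2,0) = 1; C(1,3) = 0 (k_i > n_i)
Product: 1 × 0 = 0 ≡ 0 (mod 13)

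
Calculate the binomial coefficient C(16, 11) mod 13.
0

Using Lucas' theorem:
Write n=16 and k=11 in base 13:
n in base 13: [1, 3]
k in base 13: [0, 11]
C(16,11) mod 13 = ∏ C(n_i, k_i) mod 13
Digit binomials (mod 13): C(1,0) = 1; C(3,11) = 0 (k_i > n_i)
Product: 1 × 0 = 0 ≡ 0 (mod 13)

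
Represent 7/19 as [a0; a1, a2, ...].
[0; 2, 1, 2, 2]

Euclidean algorithm steps:
7 = 0 × 19 + 7
19 = 2 × 7 + 5
7 = 1 × 5 + 2
5 = 2 × 2 + 1
2 = 2 × 1 + 0
Continued fraction: [0; 2, 1, 2, 2]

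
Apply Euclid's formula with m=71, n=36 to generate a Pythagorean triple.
(3745, 5112, 6337)

Euclid's formula: a = m² - n², b = 2mn, c = m² + n²
m = 71, n = 36
a = 71² - 36² = 5041 - 1296 = 3745
b = 2 × 71 × 36 = 5112
c = 71² + 36² = 5041 + 1296 = 6337
Verification: 3745² + 5112² = 14025025 + 26132544 = 40157569 = 6337² ✓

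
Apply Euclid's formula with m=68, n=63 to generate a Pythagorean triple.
(655, 8568, 8593)

Euclid's formula: a = m² - n², b = 2mn, c = m² + n²
m = 68, n = 63
a = 68² - 63² = 4624 - 3969 = 655
b = 2 × 68 × 63 = 8568
c = 68² + 63² = 4624 + 3969 = 8593
Verification: 655² + 8568² = 429025 + 73410624 = 73839649 = 8593² ✓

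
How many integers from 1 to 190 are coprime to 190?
72

190 = 2 × 5 × 19
φ(n) = n × ∏(1 - 1/p) for each prime p dividing n
φ(190) = 190 × (1 - 1/2) × (1 - 1/5) × (1 - 1/19) = 72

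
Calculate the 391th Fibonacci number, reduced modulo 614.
609

Matrix identity: Q^n = [[F_(n+1), F_n], [F_n, F_(n-1)]] with Q = [[1,1],[1,0]].
n = 391 = 110000111₂. Square-and-multiply, entries mod 614:
Q^1 = [[1,1],[1,0]]
Q^3 = (Q^1)²·Q = [[3,2],[2,1]]
Q^6 = (Q^3)² = [[13,8],[8,5]]
Q^12 = (Q^6)² = [[233,144],[144,89]]
Q^24 = (Q^12)² = [[117,318],[318,413]]
Q^48 = (Q^24)² = [[609,304],[304,305]]
Q^97 = (Q^48)²·Q = [[55,341],[341,328]]
Q^195 = (Q^97)²·Q = [[11,190],[190,435]]
Q^391 = (Q^195)²·Q = [[3,609],[609,8]]
F_391 mod 614 = Q^391[0][1] = 609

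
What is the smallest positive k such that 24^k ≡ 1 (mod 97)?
24

97 is prime, so ord(24) divides φ(97) = 96.
Divisors of 96: 1, 2, 3, 4, 6, 8, 12, 16, 24, 32, 48, 96.
Repeated squaring: 24^1 ≡ 24, 24^2 ≡ 91, 24^4 ≡ 36, 24^8 ≡ 35, 24^16 ≡ 61, 24^32 ≡ 35, 24^64 ≡ 61 (mod 97).
Test 24^d mod 97 for each divisor d in increasing order:
24^1 ≡ 24
24^2 ≡ 91
24^3 = 24^2·24^1 ≡ 50
24^4 ≡ 36
24^6 = 24^4·24^2 ≡ 75
24^8 ≡ 35
24^12 = 24^8·24^4 ≡ 96
24^16 ≡ 61
24^24 = 24^16·24^8 ≡ 1  ← first divisor giving 1
The order is 24.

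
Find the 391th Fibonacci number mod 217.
125

Matrix identity: Q^n = [[F_(n+1), F_n], [F_n, F_(n-1)]] with Q = [[1,1],[1,0]].
n = 391 = 110000111₂. Square-and-multiply, entries mod 217:
Q^1 = [[1,1],[1,0]]
Q^3 = (Q^1)²·Q = [[3,2],[2,1]]
Q^6 = (Q^3)² = [[13,8],[8,5]]
Q^12 = (Q^6)² = [[16,144],[144,89]]
Q^24 = (Q^12)² = [[160,147],[147,13]]
Q^48 = (Q^24)² = [[120,42],[42,78]]
Q^97 = (Q^48)²·Q = [[176,106],[106,70]]
Q^195 = (Q^97)²·Q = [[150,114],[114,36]]
Q^391 = (Q^195)²·Q = [[63,125],[125,155]]
F_391 mod 217 = Q^391[0][1] = 125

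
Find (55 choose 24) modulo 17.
0

Using Lucas' theorem:
Write n=55 and k=24 in base 17:
n in base 17: [3, 4]
k in base 17: [1, 7]
C(55,24) mod 17 = ∏ C(n_i, k_i) mod 17
Digit binomials (mod 17): C(3,1) = 3; C(4,7) = 0 (k_i > n_i)
Product: 3 × 0 = 0 ≡ 0 (mod 17)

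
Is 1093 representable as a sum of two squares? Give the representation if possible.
2² + 33² (a=2, b=33)

Factorization: 1093 = 1093
By Fermat: n is sum of two squares iff every prime p ≡ 3 (mod 4) appears to even power.
All primes ≡ 3 (mod 4) appear to even power.
Search a = 0, 1, 2, … for 1093 - a² a perfect square: first hit at a = 2: 1093 - 4 = 1089 = 33².
1093 = 2² + 33² = 4 + 1089 ✓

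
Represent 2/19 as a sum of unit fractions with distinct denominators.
1/10 + 1/190

Greedy algorithm:
2/19: ceiling(19/2) = 10, use 1/10
1/190: ceiling(190/1) = 190, use 1/190
Result: 2/19 = 1/10 + 1/190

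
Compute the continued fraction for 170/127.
[1; 2, 1, 20, 2]

Euclidean algorithm steps:
170 = 1 × 127 + 43
127 = 2 × 43 + 41
43 = 1 × 41 + 2
41 = 20 × 2 + 1
2 = 2 × 1 + 0
Continued fraction: [1; 2, 1, 20, 2]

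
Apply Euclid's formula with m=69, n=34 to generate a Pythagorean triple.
(3605, 4692, 5917)

Euclid's formula: a = m² - n², b = 2mn, c = m² + n²
m = 69, n = 34
a = 69² - 34² = 4761 - 1156 = 3605
b = 2 × 69 × 34 = 4692
c = 69² + 34² = 4761 + 1156 = 5917
Verification: 3605² + 4692² = 12996025 + 22014864 = 35010889 = 5917² ✓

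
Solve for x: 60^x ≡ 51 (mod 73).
45

Baby-step giant-step with step n = ⌈√73⌉ = 9.
Baby steps 60^j mod 73 (j:value) for j=0..8: 0:1, 1:60, 2:23, 3:66, 4:18, 5:58, 6:49, 7:20, 8:32.
Giant-step multiplier: 60^(-9) ≡ 60^(72-9) = 60^63 ≡ 10 (mod 73).
Giant steps γ_i = 51·10^i mod 73: γ_0=51, γ_1=72, γ_2=63, γ_3=46, γ_4=22, γ_5=1 (in table at j=0).
x = i·n + j = 5·9 + 0 = 45.
Check: 60^45 ≡ 51 (mod 73).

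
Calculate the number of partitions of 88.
44108109

p(n) counts ways to write n as a sum of positive integers (order ignored).
Euler's pentagonal recurrence: p(k) = p(k-1) + p(k-2) - p(k-5) - p(k-7) + p(k-12) + p(k-15) - ... (offsets j(3j∓1)/2, signs ++--, p(0)=1, p(<0)=0).
DP table for k = 0..87: p(0)=1, p(1)=1, p(2)=2, p(3)=3, p(4)=5, p(5)=7, p(6)=11, p(7)=15, p(8)=22, p(9)=30, p(10)=42, p(11)=56, p(12)=77, p(13)=101, p(14)=135, p(15)=176, p(16)=231, p(17)=297, p(18)=385, p(19)=490, p(20)=627, p(21)=792, p(22)=1002, p(23)=1255, p(24)=1575, p(25)=1958, p(26)=2436, p(27)=3010, p(28)=3718, p(29)=4565, p(30)=5604, p(31)=6842, p(32)=8349, p(33)=10143, p(34)=12310, p(35)=14883, p(36)=17977, p(37)=21637, p(38)=26015, p(39)=31185, p(40)=37338, p(41)=44583, p(42)=53174, p(43)=63261, p(44)=75175, p(45)=89134, p(46)=105558, p(47)=124754, p(48)=147273, p(49)=173525, p(50)=204226, p(51)=239943, p(52)=281589, p(53)=329931, p(54)=386155, p(55)=451276, p(56)=526823, p(57)=614154, p(58)=715220, p(59)=831820, p(60)=966467, p(61)=1121505, p(62)=1300156, p(63)=1505499, p(64)=1741630, p(65)=2012558, p(66)=2323520, p(67)=2679689, p(68)=3087735, p(69)=3554345, p(70)=4087968, p(71)=4697205, p(72)=5392783, p(73)=6185689, p(74)=7089500, p(75)=8118264, p(76)=9289091, p(77)=10619863, p(78)=12132164, p(79)=13848650, p(80)=15796476, p(81)=18004327, p(82)=20506255, p(83)=23338469, p(84)=26543660, p(85)=30167357, p(86)=34262962, p(87)=38887673.
Final step: p(88) = p(87) + p(86) - p(83) - p(81) + p(76) + p(73) - p(66) - p(62) + p(53) + p(48) - p(37) - p(31) + p(18) + p(11)
= 38887673 + 34262962 - 23338469 - 18004327 + 9289091 + 6185689 - 2323520 - 1300156 + 329931 + 147273 - 21637 - 6842 + 385 + 56
= 44108109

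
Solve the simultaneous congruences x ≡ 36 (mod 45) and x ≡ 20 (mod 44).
1296

Using Chinese Remainder Theorem:
M = 45 × 44 = 1980
M1 = 44, M2 = 45
y1 = 44^(-1) mod 45 = 44
y2 = 45^(-1) mod 44 = 1
x = (36×44×44 + 20×45×1) mod 1980 = 1296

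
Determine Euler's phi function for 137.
136

137 = 137
φ(n) = n × ∏(1 - 1/p) for each prime p dividing n
φ(137) = 137 × (1 - 1/137) = 136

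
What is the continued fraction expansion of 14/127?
[0; 9, 14]

Euclidean algorithm steps:
14 = 0 × 127 + 14
127 = 9 × 14 + 1
14 = 14 × 1 + 0
Continued fraction: [0; 9, 14]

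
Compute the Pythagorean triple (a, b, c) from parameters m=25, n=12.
(481, 600, 769)

Euclid's formula: a = m² - n², b = 2mn, c = m² + n²
m = 25, n = 12
a = 25² - 12² = 625 - 144 = 481
b = 2 × 25 × 12 = 600
c = 25² + 12² = 625 + 144 = 769
Verification: 481² + 600² = 231361 + 360000 = 591361 = 769² ✓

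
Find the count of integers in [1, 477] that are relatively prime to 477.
312

477 = 3^2 × 53
φ(n) = n × ∏(1 - 1/p) for each prime p dividing n
φ(477) = 477 × (1 - 1/3) × (1 - 1/53) = 312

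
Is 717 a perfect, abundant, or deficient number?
deficient

Proper divisors of 717: sum = 1 + 3 + 239 = 243
Since 243 < 717, 717 is deficient.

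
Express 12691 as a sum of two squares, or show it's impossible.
Not possible

Factorization: 12691 = 7^3 × 37
By Fermat: n is sum of two squares iff every prime p ≡ 3 (mod 4) appears to even power.
Prime(s) ≡ 3 (mod 4) with odd exponent: [(7, 3)]
Therefore 12691 cannot be expressed as a² + b².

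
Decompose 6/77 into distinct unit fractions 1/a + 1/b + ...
1/13 + 1/1001

Greedy algorithm:
6/77: ceiling(77/6) = 13, use 1/13
1/1001: ceiling(1001/1) = 1001, use 1/1001
Result: 6/77 = 1/13 + 1/1001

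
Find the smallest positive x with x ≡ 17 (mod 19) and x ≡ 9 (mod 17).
264

Using Chinese Remainder Theorem:
M = 19 × 17 = 323
M1 = 17, M2 = 19
y1 = 17^(-1) mod 19 = 9
y2 = 19^(-1) mod 17 = 9
x = (17×17×9 + 9×19×9) mod 323 = 264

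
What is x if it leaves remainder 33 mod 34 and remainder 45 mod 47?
985

Using Chinese Remainder Theorem:
M = 34 × 47 = 1598
M1 = 47, M2 = 34
y1 = 47^(-1) mod 34 = 21
y2 = 34^(-1) mod 47 = 18
x = (33×47×21 + 45×34×18) mod 1598 = 985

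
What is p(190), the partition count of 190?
1667727404093

p(n) counts ways to write n as a sum of positive integers (order ignored).
Euler's pentagonal recurrence: p(k) = p(k-1) + p(k-2) - p(k-5) - p(k-7) + p(k-12) + p(k-15) - ... (offsets j(3j∓1)/2, signs ++--, p(0)=1, p(<0)=0).
DP table for k = 0..189: p(0)=1, p(1)=1, p(2)=2, p(3)=3, p(4)=5, p(5)=7, p(6)=11, p(7)=15, p(8)=22, p(9)=30, p(10)=42, p(11)=56, p(12)=77, p(13)=101, p(14)=135, p(15)=176, p(16)=231, p(17)=297, p(18)=385, p(19)=490, p(20)=627, p(21)=792, p(22)=1002, p(23)=1255, p(24)=1575, p(25)=1958, p(26)=2436, p(27)=3010, p(28)=3718, p(29)=4565, p(30)=5604, p(31)=6842, p(32)=8349, p(33)=10143, p(34)=12310, p(35)=14883, p(36)=17977, p(37)=21637, p(38)=26015, p(39)=31185, p(40)=37338, p(41)=44583, p(42)=53174, p(43)=63261, p(44)=75175, p(45)=89134, p(46)=105558, p(47)=124754, p(48)=147273, p(49)=173525, p(50)=204226, p(51)=239943, p(52)=281589, p(53)=329931, p(54)=386155, p(55)=451276, p(56)=526823, p(57)=614154, p(58)=715220, p(59)=831820, p(60)=966467, p(61)=1121505, p(62)=1300156, p(63)=1505499, p(64)=1741630, p(65)=2012558, p(66)=2323520, p(67)=2679689, p(68)=3087735, p(69)=3554345, p(70)=4087968, p(71)=4697205, p(72)=5392783, p(73)=6185689, p(74)=7089500, p(75)=8118264, p(76)=9289091, p(77)=10619863, p(78)=12132164, p(79)=13848650, p(80)=15796476, p(81)=18004327, p(82)=20506255, p(83)=23338469, p(84)=26543660, p(85)=30167357, p(86)=34262962, p(87)=38887673, p(88)=44108109, p(89)=49995925, p(90)=56634173, p(91)=64112359, p(92)=72533807, p(93)=82010177, p(94)=92669720, p(95)=104651419, p(96)=118114304, p(97)=133230930, p(98)=150198136, p(99)=169229875, p(100)=190569292, p(101)=214481126, p(102)=241265379, p(103)=271248950, p(104)=304801365, p(105)=342325709, p(106)=384276336, p(107)=431149389, p(108)=483502844, p(109)=541946240, p(110)=607163746, p(111)=679903203, p(112)=761002156, p(113)=851376628, p(114)=952050665, p(115)=1064144451, p(116)=1188908248, p(117)=1327710076, p(118)=1482074143, p(119)=1653668665, p(120)=1844349560, p(121)=2056148051, p(122)=2291320912, p(123)=2552338241, p(124)=2841940500, p(125)=3163127352, p(126)=3519222692, p(127)=3913864295, p(128)=4351078600, p(129)=4835271870, p(130)=5371315400, p(131)=5964539504, p(132)=6620830889, p(133)=7346629512, p(134)=8149040695, p(135)=9035836076, p(136)=10015581680, p(137)=11097645016, p(138)=12292341831, p(139)=13610949895, p(140)=15065878135, p(141)=16670689208, p(142)=18440293320, p(143)=20390982757, p(144)=22540654445, p(145)=24908858009, p(146)=27517052599, p(147)=30388671978, p(148)=33549419497, p(149)=37027355200, p(150)=40853235313, p(151)=45060624582, p(152)=49686288421, p(153)=54770336324, p(154)=60356673280, p(155)=66493182097, p(156)=73232243759, p(157)=80630964769, p(158)=88751778802, p(159)=97662728555, p(160)=107438159466, p(161)=118159068427, p(162)=129913904637, p(163)=142798995930, p(164)=156919475295, p(165)=172389800255, p(166)=189334822579, p(167)=207890420102, p(168)=228204732751, p(169)=250438925115, p(170)=274768617130, p(171)=301384802048, p(172)=330495499613, p(173)=362326859895, p(174)=397125074750, p(175)=435157697830, p(176)=476715857290, p(177)=522115831195, p(178)=571701605655, p(179)=625846753120, p(180)=684957390936, p(181)=749474411781, p(182)=819876908323, p(183)=896684817527, p(184)=980462880430, p(185)=1071823774337, p(186)=1171432692373, p(187)=1280011042268, p(188)=1398341745571, p(189)=1527273599625.
Final step: p(190) = p(189) + p(188) - p(185) - p(183) + p(178) + p(175) - p(168) - p(164) + p(155) + p(150) - p(139) - p(133) + p(120) + p(113) - p(98) - p(90) + p(73) + p(64) - p(45) - p(35) + p(14) + p(3)
= 1527273599625 + 1398341745571 - 1071823774337 - 896684817527 + 571701605655 + 435157697830 - 228204732751 - 156919475295 + 66493182097 + 40853235313 - 13610949895 - 7346629512 + 1844349560 + 851376628 - 150198136 - 56634173 + 6185689 + 1741630 - 89134 - 14883 + 135 + 3
= 1667727404093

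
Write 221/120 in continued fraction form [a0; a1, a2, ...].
[1; 1, 5, 3, 6]

Euclidean algorithm steps:
221 = 1 × 120 + 101
120 = 1 × 101 + 19
101 = 5 × 19 + 6
19 = 3 × 6 + 1
6 = 6 × 1 + 0
Continued fraction: [1; 1, 5, 3, 6]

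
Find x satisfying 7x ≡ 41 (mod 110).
x ≡ 53 (mod 110)

gcd(7, 110) = 1, which divides 41, so solutions exist.
Find 7^(-1) mod 110 by the extended Euclidean algorithm:
110 = 15 × 7 + 5  ⟹  5 = (1)·110 + (-15)·7
7 = 1 × 5 + 2  ⟹  2 = (-1)·110 + (16)·7
5 = 2 × 2 + 1  ⟹  1 = (3)·110 + (-47)·7
So (-47)·7 ≡ 1 (mod 110), i.e. 7^(-1) ≡ -47 ≡ 63 (mod 110).
x ≡ 63 × 41 = 2583 ≡ 53 (mod 110).
Check: 7 × 53 = 371 ≡ 41 (mod 110).
Unique solution: x ≡ 53 (mod 110)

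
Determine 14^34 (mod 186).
100

Repeated squaring. Binary of 34 = 100010.
14^1 ≡ 14 (mod 186); 14^2 ≡ 10 (mod 186); 14^4 ≡ 100 (mod 186); 14^8 ≡ 142 (mod 186); 14^16 ≡ 76 (mod 186); 14^32 ≡ 10 (mod 186)
14^34 = 14^2 × 14^32 ≡ 100 (mod 186)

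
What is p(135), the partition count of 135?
9035836076

p(n) counts ways to write n as a sum of positive integers (order ignored).
Euler's pentagonal recurrence: p(k) = p(k-1) + p(k-2) - p(k-5) - p(k-7) + p(k-12) + p(k-15) - ... (offsets j(3j∓1)/2, signs ++--, p(0)=1, p(<0)=0).
DP table for k = 0..134: p(0)=1, p(1)=1, p(2)=2, p(3)=3, p(4)=5, p(5)=7, p(6)=11, p(7)=15, p(8)=22, p(9)=30, p(10)=42, p(11)=56, p(12)=77, p(13)=101, p(14)=135, p(15)=176, p(16)=231, p(17)=297, p(18)=385, p(19)=490, p(20)=627, p(21)=792, p(22)=1002, p(23)=1255, p(24)=1575, p(25)=1958, p(26)=2436, p(27)=3010, p(28)=3718, p(29)=4565, p(30)=5604, p(31)=6842, p(32)=8349, p(33)=10143, p(34)=12310, p(35)=14883, p(36)=17977, p(37)=21637, p(38)=26015, p(39)=31185, p(40)=37338, p(41)=44583, p(42)=53174, p(43)=63261, p(44)=75175, p(45)=89134, p(46)=105558, p(47)=124754, p(48)=147273, p(49)=173525, p(50)=204226, p(51)=239943, p(52)=281589, p(53)=329931, p(54)=386155, p(55)=451276, p(56)=526823, p(57)=614154, p(58)=715220, p(59)=831820, p(60)=966467, p(61)=1121505, p(62)=1300156, p(63)=1505499, p(64)=1741630, p(65)=2012558, p(66)=2323520, p(67)=2679689, p(68)=3087735, p(69)=3554345, p(70)=4087968, p(71)=4697205, p(72)=5392783, p(73)=6185689, p(74)=7089500, p(75)=8118264, p(76)=9289091, p(77)=10619863, p(78)=12132164, p(79)=13848650, p(80)=15796476, p(81)=18004327, p(82)=20506255, p(83)=23338469, p(84)=26543660, p(85)=30167357, p(86)=34262962, p(87)=38887673, p(88)=44108109, p(89)=49995925, p(90)=56634173, p(91)=64112359, p(92)=72533807, p(93)=82010177, p(94)=92669720, p(95)=104651419, p(96)=118114304, p(97)=133230930, p(98)=150198136, p(99)=169229875, p(100)=190569292, p(101)=214481126, p(102)=241265379, p(103)=271248950, p(104)=304801365, p(105)=342325709, p(106)=384276336, p(107)=431149389, p(108)=483502844, p(109)=541946240, p(110)=607163746, p(111)=679903203, p(112)=761002156, p(113)=851376628, p(114)=952050665, p(115)=1064144451, p(116)=1188908248, p(117)=1327710076, p(118)=1482074143, p(119)=1653668665, p(120)=1844349560, p(121)=2056148051, p(122)=2291320912, p(123)=2552338241, p(124)=2841940500, p(125)=3163127352, p(126)=3519222692, p(127)=3913864295, p(128)=4351078600, p(129)=4835271870, p(130)=5371315400, p(131)=5964539504, p(132)=6620830889, p(133)=7346629512, p(134)=8149040695.
Final step: p(135) = p(134) + p(133) - p(130) - p(128) + p(123) + p(120) - p(113) - p(109) + p(100) + p(95) - p(84) - p(78) + p(65) + p(58) - p(43) - p(35) + p(18) + p(9)
= 8149040695 + 7346629512 - 5371315400 - 4351078600 + 2552338241 + 1844349560 - 851376628 - 541946240 + 190569292 + 104651419 - 26543660 - 12132164 + 2012558 + 715220 - 63261 - 14883 + 385 + 30
= 9035836076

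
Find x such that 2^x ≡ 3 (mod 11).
8

Baby-step giant-step with step n = ⌈√11⌉ = 4.
Baby steps 2^j mod 11 (j:value) for j=0..3: 0:1, 1:2, 2:4, 3:8.
Giant-step multiplier: 2^(-4) ≡ 2^(10-4) = 2^6 ≡ 9 (mod 11).
Giant steps γ_i = 3·9^i mod 11: γ_0=3, γ_1=5, γ_2=1 (in table at j=0).
x = i·n + j = 2·4 + 0 = 8.
Check: 2^8 ≡ 3 (mod 11).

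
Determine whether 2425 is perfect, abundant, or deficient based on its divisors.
deficient

Proper divisors of 2425: sum = 1 + 5 + 25 + 97 + 485 = 613
Since 613 < 2425, 2425 is deficient.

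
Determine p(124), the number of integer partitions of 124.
2841940500

p(n) counts ways to write n as a sum of positive integers (order ignored).
Euler's pentagonal recurrence: p(k) = p(k-1) + p(k-2) - p(k-5) - p(k-7) + p(k-12) + p(k-15) - ... (offsets j(3j∓1)/2, signs ++--, p(0)=1, p(<0)=0).
DP table for k = 0..123: p(0)=1, p(1)=1, p(2)=2, p(3)=3, p(4)=5, p(5)=7, p(6)=11, p(7)=15, p(8)=22, p(9)=30, p(10)=42, p(11)=56, p(12)=77, p(13)=101, p(14)=135, p(15)=176, p(16)=231, p(17)=297, p(18)=385, p(19)=490, p(20)=627, p(21)=792, p(22)=1002, p(23)=1255, p(24)=1575, p(25)=1958, p(26)=2436, p(27)=3010, p(28)=3718, p(29)=4565, p(30)=5604, p(31)=6842, p(32)=8349, p(33)=10143, p(34)=12310, p(35)=14883, p(36)=17977, p(37)=21637, p(38)=26015, p(39)=31185, p(40)=37338, p(41)=44583, p(42)=53174, p(43)=63261, p(44)=75175, p(45)=89134, p(46)=105558, p(47)=124754, p(48)=147273, p(49)=173525, p(50)=204226, p(51)=239943, p(52)=281589, p(53)=329931, p(54)=386155, p(55)=451276, p(56)=526823, p(57)=614154, p(58)=715220, p(59)=831820, p(60)=966467, p(61)=1121505, p(62)=1300156, p(63)=1505499, p(64)=1741630, p(65)=2012558, p(66)=2323520, p(67)=2679689, p(68)=3087735, p(69)=3554345, p(70)=4087968, p(71)=4697205, p(72)=5392783, p(73)=6185689, p(74)=7089500, p(75)=8118264, p(76)=9289091, p(77)=10619863, p(78)=12132164, p(79)=13848650, p(80)=15796476, p(81)=18004327, p(82)=20506255, p(83)=23338469, p(84)=26543660, p(85)=30167357, p(86)=34262962, p(87)=38887673, p(88)=44108109, p(89)=49995925, p(90)=56634173, p(91)=64112359, p(92)=72533807, p(93)=82010177, p(94)=92669720, p(95)=104651419, p(96)=118114304, p(97)=133230930, p(98)=150198136, p(99)=169229875, p(100)=190569292, p(101)=214481126, p(102)=241265379, p(103)=271248950, p(104)=304801365, p(105)=342325709, p(106)=384276336, p(107)=431149389, p(108)=483502844, p(109)=541946240, p(110)=607163746, p(111)=679903203, p(112)=761002156, p(113)=851376628, p(114)=952050665, p(115)=1064144451, p(116)=1188908248, p(117)=1327710076, p(118)=1482074143, p(119)=1653668665, p(120)=1844349560, p(121)=2056148051, p(122)=2291320912, p(123)=2552338241.
Final step: p(124) = p(123) + p(122) - p(119) - p(117) + p(112) + p(109) - p(102) - p(98) + p(89) + p(84) - p(73) - p(67) + p(54) + p(47) - p(32) - p(24) + p(7)
= 2552338241 + 2291320912 - 1653668665 - 1327710076 + 761002156 + 541946240 - 241265379 - 150198136 + 49995925 + 26543660 - 6185689 - 2679689 + 386155 + 124754 - 8349 - 1575 + 15
= 2841940500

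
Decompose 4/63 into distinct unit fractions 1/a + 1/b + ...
1/16 + 1/1008

Greedy algorithm:
4/63: ceiling(63/4) = 16, use 1/16
1/1008: ceiling(1008/1) = 1008, use 1/1008
Result: 4/63 = 1/16 + 1/1008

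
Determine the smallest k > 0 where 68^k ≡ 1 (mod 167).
166

167 is prime, so ord(68) divides φ(167) = 166.
Divisors of 166: 1, 2, 83, 166.
Repeated squaring: 68^1 ≡ 68, 68^2 ≡ 115, 68^4 ≡ 32, 68^8 ≡ 22, 68^16 ≡ 150, 68^32 ≡ 122, 68^64 ≡ 21, 68^128 ≡ 107 (mod 167).
Test 68^d mod 167 for each divisor d in increasing order:
68^1 ≡ 68
68^2 ≡ 115
68^83 = 68^64·68^16·68^2·68^1 ≡ 166
68^166 = 68^128·68^32·68^4·68^2 ≡ 1  ← first divisor giving 1
The order is 166.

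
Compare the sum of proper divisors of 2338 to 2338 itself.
deficient

Proper divisors of 2338: sum = 1 + 2 + 7 + 14 + 167 + 334 + 1169 = 1694
Since 1694 < 2338, 2338 is deficient.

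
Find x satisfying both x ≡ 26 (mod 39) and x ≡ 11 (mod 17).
572

Using Chinese Remainder Theorem:
M = 39 × 17 = 663
M1 = 17, M2 = 39
y1 = 17^(-1) mod 39 = 23
y2 = 39^(-1) mod 17 = 7
x = (26×17×23 + 11×39×7) mod 663 = 572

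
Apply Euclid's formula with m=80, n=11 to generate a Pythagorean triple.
(6279, 1760, 6521)

Euclid's formula: a = m² - n², b = 2mn, c = m² + n²
m = 80, n = 11
a = 80² - 11² = 6400 - 121 = 6279
b = 2 × 80 × 11 = 1760
c = 80² + 11² = 6400 + 121 = 6521
Verification: 6279² + 1760² = 39425841 + 3097600 = 42523441 = 6521² ✓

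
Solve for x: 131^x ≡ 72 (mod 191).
166

Baby-step giant-step with step n = ⌈√191⌉ = 14.
Baby steps 131^j mod 191 (j:value) for j=0..13: 0:1, 1:131, 2:162, 3:21, 4:77, 5:155, 6:59, 7:89, 8:8, 9:93, 10:150, 11:168, 12:43, 13:94.
Giant-step multiplier: 131^(-14) ≡ 131^(190-14) = 131^176 ≡ 104 (mod 191).
Giant steps γ_i = 72·104^i mod 191: γ_0=72, γ_1=39, γ_2=45, γ_3=96, γ_4=52, γ_5=60, γ_6=128, γ_7=133, γ_8=80, γ_9=107, γ_10=50, γ_11=43 (in table at j=12).
x = i·n + j = 11·14 + 12 = 166.
Check: 131^166 ≡ 72 (mod 191).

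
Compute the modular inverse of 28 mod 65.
7

gcd(28, 65) = 1, so the inverse exists.
Extended Euclidean algorithm on (65, 28):
65 = 2 × 28 + 9  ⟹  9 = (1)·65 + (-2)·28
28 = 3 × 9 + 1  ⟹  1 = (-3)·65 + (7)·28
So (7)·28 ≡ 1 (mod 65), i.e. 28^(-1) ≡ 7 (mod 65).
Check: 28 × 7 = 196 ≡ 1 (mod 65)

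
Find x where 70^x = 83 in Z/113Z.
8

Baby-step giant-step with step n = ⌈√113⌉ = 11.
Baby steps 70^j mod 113 (j:value) for j=0..10: 0:1, 1:70, 2:41, 3:45, 4:99, 5:37, 6:104, 7:48, 8:83, 9:47, 10:13.
h = 83 is already in the table at j=8, so x = 8.
Check: 70^8 ≡ 83 (mod 113).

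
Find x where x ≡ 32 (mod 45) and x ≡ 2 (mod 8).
122

Using Chinese Remainder Theorem:
M = 45 × 8 = 360
M1 = 8, M2 = 45
y1 = 8^(-1) mod 45 = 17
y2 = 45^(-1) mod 8 = 5
x = (32×8×17 + 2×45×5) mod 360 = 122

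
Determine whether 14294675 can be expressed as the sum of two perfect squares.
Not possible

Factorization: 14294675 = 5^2 × 83^3
By Fermat: n is sum of two squares iff every prime p ≡ 3 (mod 4) appears to even power.
Prime(s) ≡ 3 (mod 4) with odd exponent: [(83, 3)]
Therefore 14294675 cannot be expressed as a² + b².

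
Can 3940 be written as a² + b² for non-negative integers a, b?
24² + 58² (a=24, b=58)

Factorization: 3940 = 2^2 × 5 × 197
By Fermat: n is sum of two squares iff every prime p ≡ 3 (mod 4) appears to even power.
All primes ≡ 3 (mod 4) appear to even power.
Search a = 0, 1, 2, … for 3940 - a² a perfect square: first hit at a = 24: 3940 - 576 = 3364 = 58².
3940 = 24² + 58² = 576 + 3364 ✓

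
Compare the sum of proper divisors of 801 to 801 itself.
deficient

Proper divisors of 801: sum = 1 + 3 + 9 + 89 + 267 = 369
Since 369 < 801, 801 is deficient.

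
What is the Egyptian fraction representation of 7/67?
1/10 + 1/224 + 1/75040

Greedy algorithm:
7/67: ceiling(67/7) = 10, use 1/10
3/670: ceiling(670/3) = 224, use 1/224
1/75040: ceiling(75040/1) = 75040, use 1/75040
Result: 7/67 = 1/10 + 1/224 + 1/75040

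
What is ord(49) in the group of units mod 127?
63

127 is prime, so ord(49) divides φ(127) = 126.
Divisors of 126: 1, 2, 3, 6, 7, 9, 14, 18, 21, 42, 63, 126.
Repeated squaring: 49^1 ≡ 49, 49^2 ≡ 115, 49^4 ≡ 17, 49^8 ≡ 35, 49^16 ≡ 82, 49^32 ≡ 120, 49^64 ≡ 49 (mod 127).
Test 49^d mod 127 for each divisor d in increasing order:
49^1 ≡ 49
49^2 ≡ 115
49^3 = 49^2·49^1 ≡ 47
49^6 = 49^4·49^2 ≡ 50
49^7 = 49^4·49^2·49^1 ≡ 37
49^9 = 49^8·49^1 ≡ 64
49^14 = 49^8·49^4·49^2 ≡ 99
49^18 = 49^16·49^2 ≡ 32
49^21 = 49^16·49^4·49^1 ≡ 107
49^42 = 49^32·49^8·49^2 ≡ 19
49^63 = 49^32·49^16·49^8·49^4·49^2·49^1 ≡ 1  ← first divisor giving 1
The order is 63.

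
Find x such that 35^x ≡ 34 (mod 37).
8

Baby-step giant-step with step n = ⌈√37⌉ = 7.
Baby steps 35^j mod 37 (j:value) for j=0..6: 0:1, 1:35, 2:4, 3:29, 4:16, 5:5, 6:27.
Giant-step multiplier: 35^(-7) ≡ 35^(36-7) = 35^29 ≡ 13 (mod 37).
Giant steps γ_i = 34·13^i mod 37: γ_0=34, γ_1=35 (in table at j=1).
x = i·n + j = 1·7 + 1 = 8.
Check: 35^8 ≡ 34 (mod 37).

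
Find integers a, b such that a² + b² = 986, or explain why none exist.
5² + 31² (a=5, b=31)

Factorization: 986 = 2 × 17 × 29
By Fermat: n is sum of two squares iff every prime p ≡ 3 (mod 4) appears to even power.
All primes ≡ 3 (mod 4) appear to even power.
Search a = 0, 1, 2, … for 986 - a² a perfect square: first hit at a = 5: 986 - 25 = 961 = 31².
986 = 5² + 31² = 25 + 961 ✓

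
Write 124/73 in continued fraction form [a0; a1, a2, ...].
[1; 1, 2, 3, 7]

Euclidean algorithm steps:
124 = 1 × 73 + 51
73 = 1 × 51 + 22
51 = 2 × 22 + 7
22 = 3 × 7 + 1
7 = 7 × 1 + 0
Continued fraction: [1; 1, 2, 3, 7]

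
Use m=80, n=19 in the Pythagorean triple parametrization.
(6039, 3040, 6761)

Euclid's formula: a = m² - n², b = 2mn, c = m² + n²
m = 80, n = 19
a = 80² - 19² = 6400 - 361 = 6039
b = 2 × 80 × 19 = 3040
c = 80² + 19² = 6400 + 361 = 6761
Verification: 6039² + 3040² = 36469521 + 9241600 = 45711121 = 6761² ✓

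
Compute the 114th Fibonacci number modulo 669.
637

Matrix identity: Q^n = [[F_(n+1), F_n], [F_n, F_(n-1)]] with Q = [[1,1],[1,0]].
n = 114 = 1110010₂. Square-and-multiply, entries mod 669:
Q^1 = [[1,1],[1,0]]
Q^3 = (Q^1)²·Q = [[3,2],[2,1]]
Q^7 = (Q^3)²·Q = [[21,13],[13,8]]
Q^14 = (Q^7)² = [[610,377],[377,233]]
Q^28 = (Q^14)² = [[437,36],[36,401]]
Q^57 = (Q^28)²·Q = [[325,262],[262,63]]
Q^114 = (Q^57)² = [[329,637],[637,361]]
F_114 mod 669 = Q^114[0][1] = 637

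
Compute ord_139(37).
69

139 is prime, so ord(37) divides φ(139) = 138.
Divisors of 138: 1, 2, 3, 6, 23, 46, 69, 138.
Repeated squaring: 37^1 ≡ 37, 37^2 ≡ 118, 37^4 ≡ 24, 37^8 ≡ 20, 37^16 ≡ 122, 37^32 ≡ 11, 37^64 ≡ 121, 37^128 ≡ 46 (mod 139).
Test 37^d mod 139 for each divisor d in increasing order:
37^1 ≡ 37
37^2 ≡ 118
37^3 = 37^2·37^1 ≡ 57
37^6 = 37^4·37^2 ≡ 52
37^23 = 37^16·37^4·37^2·37^1 ≡ 96
37^46 = 37^32·37^8·37^4·37^2 ≡ 42
37^69 = 37^64·37^4·37^1 ≡ 1  ← first divisor giving 1
The order is 69.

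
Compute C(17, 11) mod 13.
0

Using Lucas' theorem:
Write n=17 and k=11 in base 13:
n in base 13: [1, 4]
k in base 13: [0, 11]
C(17,11) mod 13 = ∏ C(n_i, k_i) mod 13
Digit binomials (mod 13): C(1,0) = 1; C(4,11) = 0 (k_i > n_i)
Product: 1 × 0 = 0 ≡ 0 (mod 13)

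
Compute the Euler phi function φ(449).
448

449 = 449
φ(n) = n × ∏(1 - 1/p) for each prime p dividing n
φ(449) = 449 × (1 - 1/449) = 448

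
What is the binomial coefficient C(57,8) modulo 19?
0

Using Lucas' theorem:
Write n=57 and k=8 in base 19:
n in base 19: [3, 0]
k in base 19: [0, 8]
C(57,8) mod 19 = ∏ C(n_i, k_i) mod 19
Digit binomials (mod 19): C(3,0) = 1; C(0,8) = 0 (k_i > n_i)
Product: 1 × 0 = 0 ≡ 0 (mod 19)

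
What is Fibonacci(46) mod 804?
23

Matrix identity: Q^n = [[F_(n+1), F_n], [F_n, F_(n-1)]] with Q = [[1,1],[1,0]].
n = 46 = 101110₂. Square-and-multiply, entries mod 804:
Q^1 = [[1,1],[1,0]]
Q^2 = (Q^1)² = [[2,1],[1,1]]
Q^5 = (Q^2)²·Q = [[8,5],[5,3]]
Q^11 = (Q^5)²·Q = [[144,89],[89,55]]
Q^23 = (Q^11)²·Q = [[540,517],[517,23]]
Q^46 = (Q^23)² = [[109,23],[23,86]]
F_46 mod 804 = Q^46[0][1] = 23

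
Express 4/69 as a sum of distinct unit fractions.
1/18 + 1/414

Greedy algorithm:
4/69: ceiling(69/4) = 18, use 1/18
1/414: ceiling(414/1) = 414, use 1/414
Result: 4/69 = 1/18 + 1/414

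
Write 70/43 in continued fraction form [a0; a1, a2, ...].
[1; 1, 1, 1, 2, 5]

Euclidean algorithm steps:
70 = 1 × 43 + 27
43 = 1 × 27 + 16
27 = 1 × 16 + 11
16 = 1 × 11 + 5
11 = 2 × 5 + 1
5 = 5 × 1 + 0
Continued fraction: [1; 1, 1, 1, 2, 5]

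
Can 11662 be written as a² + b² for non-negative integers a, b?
Not possible

Factorization: 11662 = 2 × 7^3 × 17
By Fermat: n is sum of two squares iff every prime p ≡ 3 (mod 4) appears to even power.
Prime(s) ≡ 3 (mod 4) with odd exponent: [(7, 3)]
Therefore 11662 cannot be expressed as a² + b².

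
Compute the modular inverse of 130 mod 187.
82

gcd(130, 187) = 1, so the inverse exists.
Extended Euclidean algorithm on (187, 130):
187 = 1 × 130 + 57  ⟹  57 = (1)·187 + (-1)·130
130 = 2 × 57 + 16  ⟹  16 = (-2)·187 + (3)·130
57 = 3 × 16 + 9  ⟹  9 = (7)·187 + (-10)·130
16 = 1 × 9 + 7  ⟹  7 = (-9)·187 + (13)·130
9 = 1 × 7 + 2  ⟹  2 = (16)·187 + (-23)·130
7 = 3 × 2 + 1  ⟹  1 = (-57)·187 + (82)·130
So (82)·130 ≡ 1 (mod 187), i.e. 130^(-1) ≡ 82 (mod 187).
Check: 130 × 82 = 10660 ≡ 1 (mod 187)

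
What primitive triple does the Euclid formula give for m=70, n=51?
(2299, 7140, 7501)

Euclid's formula: a = m² - n², b = 2mn, c = m² + n²
m = 70, n = 51
a = 70² - 51² = 4900 - 2601 = 2299
b = 2 × 70 × 51 = 7140
c = 70² + 51² = 4900 + 2601 = 7501
Verification: 2299² + 7140² = 5285401 + 50979600 = 56265001 = 7501² ✓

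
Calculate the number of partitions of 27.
3010

p(n) counts ways to write n as a sum of positive integers (order ignored).
Euler's pentagonal recurrence: p(k) = p(k-1) + p(k-2) - p(k-5) - p(k-7) + p(k-12) + p(k-15) - ... (offsets j(3j∓1)/2, signs ++--, p(0)=1, p(<0)=0).
DP table for k = 0..26: p(0)=1, p(1)=1, p(2)=2, p(3)=3, p(4)=5, p(5)=7, p(6)=11, p(7)=15, p(8)=22, p(9)=30, p(10)=42, p(11)=56, p(12)=77, p(13)=101, p(14)=135, p(15)=176, p(16)=231, p(17)=297, p(18)=385, p(19)=490, p(20)=627, p(21)=792, p(22)=1002, p(23)=1255, p(24)=1575, p(25)=1958, p(26)=2436.
Final step: p(27) = p(26) + p(25) - p(22) - p(20) + p(15) + p(12) - p(5) - p(1)
= 2436 + 1958 - 1002 - 627 + 176 + 77 - 7 - 1
= 3010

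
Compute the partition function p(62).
1300156

p(n) counts ways to write n as a sum of positive integers (order ignored).
Euler's pentagonal recurrence: p(k) = p(k-1) + p(k-2) - p(k-5) - p(k-7) + p(k-12) + p(k-15) - ... (offsets j(3j∓1)/2, signs ++--, p(0)=1, p(<0)=0).
DP table for k = 0..61: p(0)=1, p(1)=1, p(2)=2, p(3)=3, p(4)=5, p(5)=7, p(6)=11, p(7)=15, p(8)=22, p(9)=30, p(10)=42, p(11)=56, p(12)=77, p(13)=101, p(14)=135, p(15)=176, p(16)=231, p(17)=297, p(18)=385, p(19)=490, p(20)=627, p(21)=792, p(22)=1002, p(23)=1255, p(24)=1575, p(25)=1958, p(26)=2436, p(27)=3010, p(28)=3718, p(29)=4565, p(30)=5604, p(31)=6842, p(32)=8349, p(33)=10143, p(34)=12310, p(35)=14883, p(36)=17977, p(37)=21637, p(38)=26015, p(39)=31185, p(40)=37338, p(41)=44583, p(42)=53174, p(43)=63261, p(44)=75175, p(45)=89134, p(46)=105558, p(47)=124754, p(48)=147273, p(49)=173525, p(50)=204226, p(51)=239943, p(52)=281589, p(53)=329931, p(54)=386155, p(55)=451276, p(56)=526823, p(57)=614154, p(58)=715220, p(59)=831820, p(60)=966467, p(61)=1121505.
Final step: p(62) = p(61) + p(60) - p(57) - p(55) + p(50) + p(47) - p(40) - p(36) + p(27) + p(22) - p(11) - p(5)
= 1121505 + 966467 - 614154 - 451276 + 204226 + 124754 - 37338 - 17977 + 3010 + 1002 - 56 - 7
= 1300156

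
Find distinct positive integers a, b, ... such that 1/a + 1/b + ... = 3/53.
1/18 + 1/954

Greedy algorithm:
3/53: ceiling(53/3) = 18, use 1/18
1/954: ceiling(954/1) = 954, use 1/954
Result: 3/53 = 1/18 + 1/954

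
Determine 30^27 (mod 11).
2

Repeated squaring. Binary of 27 = 11011.
30^1 ≡ 8 (mod 11); 30^2 ≡ 9 (mod 11); 30^4 ≡ 4 (mod 11); 30^8 ≡ 5 (mod 11); 30^16 ≡ 3 (mod 11)
30^27 = 30^1 × 30^2 × 30^8 × 30^16 ≡ 2 (mod 11)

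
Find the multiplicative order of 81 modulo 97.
12

97 is prime, so ord(81) divides φ(97) = 96.
Divisors of 96: 1, 2, 3, 4, 6, 8, 12, 16, 24, 32, 48, 96.
Repeated squaring: 81^1 ≡ 81, 81^2 ≡ 62, 81^4 ≡ 61, 81^8 ≡ 35, 81^16 ≡ 61, 81^32 ≡ 35, 81^64 ≡ 61 (mod 97).
Test 81^d mod 97 for each divisor d in increasing order:
81^1 ≡ 81
81^2 ≡ 62
81^3 = 81^2·81^1 ≡ 75
81^4 ≡ 61
81^6 = 81^4·81^2 ≡ 96
81^8 ≡ 35
81^12 = 81^8·81^4 ≡ 1  ← first divisor giving 1
The order is 12.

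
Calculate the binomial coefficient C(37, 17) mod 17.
2

Using Lucas' theorem:
Write n=37 and k=17 in base 17:
n in base 17: [2, 3]
k in base 17: [1, 0]
C(37,17) mod 17 = ∏ C(n_i, k_i) mod 17
Digit binomials (mod 17): C(2,1) = 2; C(3,0) = 1
Product: 2 × 1 = 2 ≡ 2 (mod 17)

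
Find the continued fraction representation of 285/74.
[3; 1, 5, 1, 2, 1, 2]

Euclidean algorithm steps:
285 = 3 × 74 + 63
74 = 1 × 63 + 11
63 = 5 × 11 + 8
11 = 1 × 8 + 3
8 = 2 × 3 + 2
3 = 1 × 2 + 1
2 = 2 × 1 + 0
Continued fraction: [3; 1, 5, 1, 2, 1, 2]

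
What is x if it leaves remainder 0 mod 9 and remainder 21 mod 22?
153

Using Chinese Remainder Theorem:
M = 9 × 22 = 198
M1 = 22, M2 = 9
y1 = 22^(-1) mod 9 = 7
y2 = 9^(-1) mod 22 = 5
x = (0×22×7 + 21×9×5) mod 198 = 153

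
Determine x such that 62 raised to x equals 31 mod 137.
91

Baby-step giant-step with step n = ⌈√137⌉ = 12.
Baby steps 62^j mod 137 (j:value) for j=0..11: 0:1, 1:62, 2:8, 3:85, 4:64, 5:132, 6:101, 7:97, 8:123, 9:91, 10:25, 11:43.
Giant-step multiplier: 62^(-12) ≡ 62^(136-12) = 62^124 ≡ 87 (mod 137).
Giant steps γ_i = 31·87^i mod 137: γ_0=31, γ_1=94, γ_2=95, γ_3=45, γ_4=79, γ_5=23, γ_6=83, γ_7=97 (in table at j=7).
x = i·n + j = 7·12 + 7 = 91.
Check: 62^91 ≡ 31 (mod 137).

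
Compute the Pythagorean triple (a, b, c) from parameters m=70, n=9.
(4819, 1260, 4981)

Euclid's formula: a = m² - n², b = 2mn, c = m² + n²
m = 70, n = 9
a = 70² - 9² = 4900 - 81 = 4819
b = 2 × 70 × 9 = 1260
c = 70² + 9² = 4900 + 81 = 4981
Verification: 4819² + 1260² = 23222761 + 1587600 = 24810361 = 4981² ✓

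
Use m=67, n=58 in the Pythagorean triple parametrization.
(1125, 7772, 7853)

Euclid's formula: a = m² - n², b = 2mn, c = m² + n²
m = 67, n = 58
a = 67² - 58² = 4489 - 3364 = 1125
b = 2 × 67 × 58 = 7772
c = 67² + 58² = 4489 + 3364 = 7853
Verification: 1125² + 7772² = 1265625 + 60403984 = 61669609 = 7853² ✓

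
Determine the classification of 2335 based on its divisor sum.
deficient

Proper divisors of 2335: sum = 1 + 5 + 467 = 473
Since 473 < 2335, 2335 is deficient.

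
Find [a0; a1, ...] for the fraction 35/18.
[1; 1, 17]

Euclidean algorithm steps:
35 = 1 × 18 + 17
18 = 1 × 17 + 1
17 = 17 × 1 + 0
Continued fraction: [1; 1, 17]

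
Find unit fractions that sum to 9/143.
1/16 + 1/2288

Greedy algorithm:
9/143: ceiling(143/9) = 16, use 1/16
1/2288: ceiling(2288/1) = 2288, use 1/2288
Result: 9/143 = 1/16 + 1/2288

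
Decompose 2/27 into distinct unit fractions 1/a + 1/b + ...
1/14 + 1/378

Greedy algorithm:
2/27: ceiling(27/2) = 14, use 1/14
1/378: ceiling(378/1) = 378, use 1/378
Result: 2/27 = 1/14 + 1/378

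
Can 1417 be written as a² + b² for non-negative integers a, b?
11² + 36² (a=11, b=36)

Factorization: 1417 = 13 × 109
By Fermat: n is sum of two squares iff every prime p ≡ 3 (mod 4) appears to even power.
All primes ≡ 3 (mod 4) appear to even power.
Search a = 0, 1, 2, … for 1417 - a² a perfect square: first hit at a = 11: 1417 - 121 = 1296 = 36².
1417 = 11² + 36² = 121 + 1296 ✓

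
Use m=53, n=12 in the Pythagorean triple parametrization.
(2665, 1272, 2953)

Euclid's formula: a = m² - n², b = 2mn, c = m² + n²
m = 53, n = 12
a = 53² - 12² = 2809 - 144 = 2665
b = 2 × 53 × 12 = 1272
c = 53² + 12² = 2809 + 144 = 2953
Verification: 2665² + 1272² = 7102225 + 1617984 = 8720209 = 2953² ✓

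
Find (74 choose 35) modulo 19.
13

Using Lucas' theorem:
Write n=74 and k=35 in base 19:
n in base 19: [3, 17]
k in base 19: [1, 16]
C(74,35) mod 19 = ∏ C(n_i, k_i) mod 19
Digit binomials (mod 19): C(3,1) = 3; C(17,16) = 17
Product: 3 × 17 = 51 ≡ 13 (mod 19)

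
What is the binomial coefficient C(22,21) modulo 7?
1

Using Lucas' theorem:
Write n=22 and k=21 in base 7:
n in base 7: [3, 1]
k in base 7: [3, 0]
C(22,21) mod 7 = ∏ C(n_i, k_i) mod 7
Digit binomials (mod 7): C(3,3) = 1; C(1,0) = 1
Product: 1 × 1 = 1 ≡ 1 (mod 7)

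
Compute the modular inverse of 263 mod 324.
239

gcd(263, 324) = 1, so the inverse exists.
Extended Euclidean algorithm on (324, 263):
324 = 1 × 263 + 61  ⟹  61 = (1)·324 + (-1)·263
263 = 4 × 61 + 19  ⟹  19 = (-4)·324 + (5)·263
61 = 3 × 19 + 4  ⟹  4 = (13)·324 + (-16)·263
19 = 4 × 4 + 3  ⟹  3 = (-56)·324 + (69)·263
4 = 1 × 3 + 1  ⟹  1 = (69)·324 + (-85)·263
So (-85)·263 ≡ 1 (mod 324), i.e. 263^(-1) ≡ -85 ≡ 239 (mod 324).
Check: 263 × 239 = 62857 ≡ 1 (mod 324)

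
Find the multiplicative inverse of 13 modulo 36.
25

gcd(13, 36) = 1, so the inverse exists.
Extended Euclidean algorithm on (36, 13):
36 = 2 × 13 + 10  ⟹  10 = (1)·36 + (-2)·13
13 = 1 × 10 + 3  ⟹  3 = (-1)·36 + (3)·13
10 = 3 × 3 + 1  ⟹  1 = (4)·36 + (-11)·13
So (-11)·13 ≡ 1 (mod 36), i.e. 13^(-1) ≡ -11 ≡ 25 (mod 36).
Check: 13 × 25 = 325 ≡ 1 (mod 36)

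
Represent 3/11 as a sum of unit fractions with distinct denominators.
1/4 + 1/44

Greedy algorithm:
3/11: ceiling(11/3) = 4, use 1/4
1/44: ceiling(44/1) = 44, use 1/44
Result: 3/11 = 1/4 + 1/44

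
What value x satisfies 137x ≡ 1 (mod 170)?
103

gcd(137, 170) = 1, so the inverse exists.
Extended Euclidean algorithm on (170, 137):
170 = 1 × 137 + 33  ⟹  33 = (1)·170 + (-1)·137
137 = 4 × 33 + 5  ⟹  5 = (-4)·170 + (5)·137
33 = 6 × 5 + 3  ⟹  3 = (25)·170 + (-31)·137
5 = 1 × 3 + 2  ⟹  2 = (-29)·170 + (36)·137
3 = 1 × 2 + 1  ⟹  1 = (54)·170 + (-67)·137
So (-67)·137 ≡ 1 (mod 170), i.e. 137^(-1) ≡ -67 ≡ 103 (mod 170).
Check: 137 × 103 = 14111 ≡ 1 (mod 170)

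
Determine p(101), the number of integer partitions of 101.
214481126

p(n) counts ways to write n as a sum of positive integers (order ignored).
Euler's pentagonal recurrence: p(k) = p(k-1) + p(k-2) - p(k-5) - p(k-7) + p(k-12) + p(k-15) - ... (offsets j(3j∓1)/2, signs ++--, p(0)=1, p(<0)=0).
DP table for k = 0..100: p(0)=1, p(1)=1, p(2)=2, p(3)=3, p(4)=5, p(5)=7, p(6)=11, p(7)=15, p(8)=22, p(9)=30, p(10)=42, p(11)=56, p(12)=77, p(13)=101, p(14)=135, p(15)=176, p(16)=231, p(17)=297, p(18)=385, p(19)=490, p(20)=627, p(21)=792, p(22)=1002, p(23)=1255, p(24)=1575, p(25)=1958, p(26)=2436, p(27)=3010, p(28)=3718, p(29)=4565, p(30)=5604, p(31)=6842, p(32)=8349, p(33)=10143, p(34)=12310, p(35)=14883, p(36)=17977, p(37)=21637, p(38)=26015, p(39)=31185, p(40)=37338, p(41)=44583, p(42)=53174, p(43)=63261, p(44)=75175, p(45)=89134, p(46)=105558, p(47)=124754, p(48)=147273, p(49)=173525, p(50)=204226, p(51)=239943, p(52)=281589, p(53)=329931, p(54)=386155, p(55)=451276, p(56)=526823, p(57)=614154, p(58)=715220, p(59)=831820, p(60)=966467, p(61)=1121505, p(62)=1300156, p(63)=1505499, p(64)=1741630, p(65)=2012558, p(66)=2323520, p(67)=2679689, p(68)=3087735, p(69)=3554345, p(70)=4087968, p(71)=4697205, p(72)=5392783, p(73)=6185689, p(74)=7089500, p(75)=8118264, p(76)=9289091, p(77)=10619863, p(78)=12132164, p(79)=13848650, p(80)=15796476, p(81)=18004327, p(82)=20506255, p(83)=23338469, p(84)=26543660, p(85)=30167357, p(86)=34262962, p(87)=38887673, p(88)=44108109, p(89)=49995925, p(90)=56634173, p(91)=64112359, p(92)=72533807, p(93)=82010177, p(94)=92669720, p(95)=104651419, p(96)=118114304, p(97)=133230930, p(98)=150198136, p(99)=169229875, p(100)=190569292.
Final step: p(101) = p(100) + p(99) - p(96) - p(94) + p(89) + p(86) - p(79) - p(75) + p(66) + p(61) - p(50) - p(44) + p(31) + p(24) - p(9) - p(1)
= 190569292 + 169229875 - 118114304 - 92669720 + 49995925 + 34262962 - 13848650 - 8118264 + 2323520 + 1121505 - 204226 - 75175 + 6842 + 1575 - 30 - 1
= 214481126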